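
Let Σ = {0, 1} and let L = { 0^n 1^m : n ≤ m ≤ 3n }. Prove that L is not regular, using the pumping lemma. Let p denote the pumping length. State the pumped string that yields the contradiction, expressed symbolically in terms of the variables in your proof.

0^{p+k} 1^p

Suppose for contradiction that L is regular, and let p be the pumping length.
Take w = 0^p 1^p ∈ L (since p ≤ p ≤ 3p), with |w| = 2p ≥ p.
By the pumping lemma, w = xyz with |xy| ≤ p and |y| ≥ 1.
The first p characters of w are 0's, so xy (and hence y) consists only of 0's. Write y = 0^k, 1 ≤ k ≤ p.
Pump with i = 2: xy^2z = 0^{p+k} 1^p. Now n = p+k > p = m, so the condition n ≤ m fails. Thus xy^2z ∉ L.
This is a contradiction; hence L is not regular.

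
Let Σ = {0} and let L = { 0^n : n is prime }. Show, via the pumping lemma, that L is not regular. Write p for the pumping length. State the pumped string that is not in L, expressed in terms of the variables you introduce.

Assume L is regular; let p be its pumping constant.
Let q be a prime with q ≥ p+2 (infinitely many primes exist), and take w = 0^q ∈ L with |w| = q ≥ p.
By the pumping lemma, w = xyz with |xy| ≤ p and |y| > 0.
Then y = 0^k for some k with 1 ≤ k ≤ p.
Since 1 ≤ k ≤ p, |xz| = q-k. Pump with i = q+1: |xy^{q+1}z| = (q-k)+(q+1)k = q+qk = q(1+k), which is composite (both factors ≥ 2). So xy^{q+1}z = 0^{q(1+k)} ∉ L.
Contradiction. Therefore L is not regular.

0^{q(1+k)}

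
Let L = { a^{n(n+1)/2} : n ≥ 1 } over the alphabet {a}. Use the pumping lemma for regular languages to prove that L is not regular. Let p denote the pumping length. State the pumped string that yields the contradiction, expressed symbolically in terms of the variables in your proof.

a^{p(p+1)/2+k}

Assume L is regular. Let p be the pumping length given by the pumping lemma.
Take w = a^{p(p+1)/2} ∈ L with |w| = p(p+1)/2 ≥ p.
By the pumping lemma, w = xyz with |xy| ≤ p and y is nonempty.
Then y = a^k for some k with 1 ≤ k ≤ p.
Pump with i = 2: xy^2z = a^{p(p+1)/2+k}. Since 1 ≤ k ≤ p, p(p+1)/2 < p(p+1)/2+k ≤ p(p+1)/2+p < (p+1)(p+2)/2, so p(p+1)/2+k is strictly between consecutive triangular numbers. So xy^2z ∉ L.
This contradicts the pumping lemma, so L is not regular.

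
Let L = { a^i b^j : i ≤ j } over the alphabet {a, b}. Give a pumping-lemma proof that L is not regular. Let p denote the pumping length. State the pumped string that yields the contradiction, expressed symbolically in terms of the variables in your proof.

Toward a contradiction, assume L is regular with pumping length p.
Choose w = a^p b^p ∈ L, with |w| = 2p ≥ p.
Write w = xyz as guaranteed by the lemma, with |xy| ≤ p and |y| ≥ 1.
The first p characters of w are a's, so xy (and hence y) consists only of a's. Write y = a^k, 1 ≤ k ≤ p.
Consider xy^2z = a^{p+k} b^p. Since k ≥ 1, the a-count p+k exceeds the b-count p, so i ≤ j fails; thus xy^2z ∉ L.
This is a contradiction; hence L is not regular.

a^{p+k} b^p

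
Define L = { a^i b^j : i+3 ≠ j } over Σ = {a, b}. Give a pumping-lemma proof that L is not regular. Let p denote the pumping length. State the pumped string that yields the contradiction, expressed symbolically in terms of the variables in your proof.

a^{p+p!} b^{p+p!+3}

Assume L is regular; let p be its pumping constant.
Choose w = a^p b^{p+p!+3}. Since p ≠ (p+p!+3)-3 = p+p!, w ∈ L; and |w| ≥ p.
Write w = xyz as guaranteed by the lemma, with |xy| ≤ p and |y| ≥ 1.
The first p characters of w are a's, so xy (and hence y) consists only of a's. Write y = a^k, 1 ≤ k ≤ p.
Since 1 ≤ k ≤ p, k divides p!; set t = 1 + p!/k. Then xy^t z has p + (p!/k)·k = p + p! copies of a. Now the a-count is p+p! and (b-count)-3 = (p+p!+3)-3 = p+p!, so i+3 ≠ j fails. So xy^t z = a^{p+p!} b^{p+p!+3} ∉ L.
This contradicts the pumping lemma, so L is not regular.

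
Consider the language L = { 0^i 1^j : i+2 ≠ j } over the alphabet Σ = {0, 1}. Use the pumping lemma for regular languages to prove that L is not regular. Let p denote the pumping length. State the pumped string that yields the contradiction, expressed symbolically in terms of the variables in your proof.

0^{p+p!} 1^{p+p!+2}

Assume L is regular; let p be its pumping constant.
Choose w = 0^p 1^{p+p!+2}. Since p ≠ (p+p!+2)-2 = p+p!, w ∈ L; and |w| ≥ p.
Write w = xyz as guaranteed by the lemma, with |xy| ≤ p and y is nonempty.
Because |xy| ≤ p and w begins with p copies of 0, we have y = 0^k with 1 ≤ k ≤ p.
Since 1 ≤ k ≤ p, k divides p!; set t = 1 + p!/k. Then xy^t z has p + (p!/k)·k = p + p! copies of 0. Now the 0-count is p+p! and (1-count)-2 = (p+p!+2)-2 = p+p!, so i+2 ≠ j fails. So xy^t z = 0^{p+p!} 1^{p+p!+2} ∉ L.
This contradicts the pumping lemma, so L is not regular.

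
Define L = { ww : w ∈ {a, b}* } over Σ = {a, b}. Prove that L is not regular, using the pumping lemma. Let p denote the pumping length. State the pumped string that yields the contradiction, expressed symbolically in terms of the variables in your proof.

Assume L is regular; let p be its pumping constant.
Take w = a^p b^p a^p b^p = uu where u = a^pb^p; then w ∈ L and |w| = 4p ≥ p.
Write w = xyz as guaranteed by the lemma, with |xy| ≤ p and |y| ≥ 1.
The first p characters of w are a's, so xy (and hence y) consists only of a's. Write y = a^k, 1 ≤ k ≤ p.
Pump with i = 2: xy^2z = a^{p+k} b^p a^p b^p, of length 4p+k. Suppose this equals vv. The string starts with a and ends with b, so v does too; thus the boundary between the two copies of v is a b→a transition. There is exactly one such transition, at position 2p+k, so |v| = 2p+k and |vv| = 4p+2k ≠ 4p+k since k ≥ 1. So xy^2z ∉ L.
This contradicts the pumping lemma, so L is not regular.

a^{p+k} b^p a^p b^p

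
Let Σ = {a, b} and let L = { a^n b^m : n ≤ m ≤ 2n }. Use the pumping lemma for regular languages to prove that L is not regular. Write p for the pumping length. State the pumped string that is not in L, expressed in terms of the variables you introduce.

a^{p+k} b^p

Suppose for contradiction that L is regular, and let p be the pumping length.
Take w = a^p b^p ∈ L (since p ≤ p ≤ 2p), with |w| = 2p ≥ p.
By the pumping lemma, w = xyz with |xy| ≤ p and y is nonempty.
Since the first p symbols of w are all a's and |xy| ≤ p, y lies entirely in the leading a-block: y = a^k for some k with 1 ≤ k ≤ p.
Pump with i = 2: xy^2z = a^{p+k} b^p. Now n = p+k > p = m, so the condition n ≤ m fails. Thus xy^2z ∉ L.
Contradiction. Therefore L is not regular.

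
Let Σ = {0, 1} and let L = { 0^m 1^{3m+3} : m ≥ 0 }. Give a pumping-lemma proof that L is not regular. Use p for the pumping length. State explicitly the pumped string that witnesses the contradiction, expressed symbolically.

Suppose for contradiction that L is regular, and let p be the pumping length.
Let w = 0^p 1^{3p+3} ∈ L; note |w| = 4p+3 ≥ p.
By the pumping lemma, w = xyz with |xy| ≤ p and |y| > 0.
Because |xy| ≤ p and w begins with p copies of 0, we have y = 0^k with 1 ≤ k ≤ p.
Pump with i = 2: xy^2z = 0^{p+k} 1^{3p+3}. For this to lie in L we would need 3p+3 = 3(p+k)+3, which forces k = 0. But k ≥ 1, so xy^2z ∉ L.
Contradiction. Therefore L is not regular.

0^{p+k} 1^{3p+3}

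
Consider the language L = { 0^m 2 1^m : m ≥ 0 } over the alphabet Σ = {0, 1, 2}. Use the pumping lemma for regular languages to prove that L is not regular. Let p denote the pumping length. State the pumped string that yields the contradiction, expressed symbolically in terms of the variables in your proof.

Toward a contradiction, assume L is regular with pumping length p.
Take w = 0^p 2 1^p ∈ L with |w| = 2p+1 ≥ p.
The pumping lemma gives a decomposition w = xyz where |xy| ≤ p and |y| ≥ 1.
Because |xy| ≤ p and w begins with p copies of 0, we have y = 0^k with 1 ≤ k ≤ p.
Pump with i = 2: xy^2z = 0^{p+k} 2 1^p, which would require p+k = p. But k ≥ 1, so xy^2z ∉ L.
Contradiction. Therefore L is not regular.

0^{p+k} 2 1^p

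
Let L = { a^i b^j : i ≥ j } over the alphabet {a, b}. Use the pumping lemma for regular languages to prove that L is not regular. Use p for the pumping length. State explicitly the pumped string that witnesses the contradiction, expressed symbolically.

Suppose for contradiction that L is regular, and let p be the pumping length.
Choose w = a^p b^p ∈ L, with |w| = 2p ≥ p.
The pumping lemma gives a decomposition w = xyz where |xy| ≤ p and |y| > 0.
The first p characters of w are a's, so xy (and hence y) consists only of a's. Write y = a^k, 1 ≤ k ≤ p.
Consider xy^0z = xz = a^{p-k} b^p. Since k ≥ 1, the a-count p-k is less than p, so i ≥ j fails; thus xz ∉ L.
Contradiction. Therefore L is not regular.

a^{p-k} b^p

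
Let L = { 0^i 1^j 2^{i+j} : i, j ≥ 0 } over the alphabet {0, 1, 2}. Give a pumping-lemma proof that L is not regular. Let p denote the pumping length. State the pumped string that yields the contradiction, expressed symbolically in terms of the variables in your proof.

Toward a contradiction, assume L is regular with pumping length p.
Take w = 0^p 1^p 2^{2p} ∈ L (with i=j=p, i+j=2p), |w| = 4p ≥ p.
Write w = xyz as guaranteed by the lemma, with |xy| ≤ p and |y| > 0.
Since the first p symbols of w are all 0's and |xy| ≤ p, y lies entirely in the leading 0-block: y = 0^k for some k with 1 ≤ k ≤ p.
Consider xy^2z = 0^{p+k} 1^p 2^{2p}. Now the 0- and 1-counts sum to 2p+k, but the 2-count is 2p ≠ 2p+k. So xy^2z ∉ L.
Contradiction. Therefore L is not regular.

0^{p+k} 1^p 2^{2p}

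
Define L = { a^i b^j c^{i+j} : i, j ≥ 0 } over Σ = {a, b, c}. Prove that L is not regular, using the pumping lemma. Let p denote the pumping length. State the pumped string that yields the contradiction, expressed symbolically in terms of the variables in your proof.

Assume L is regular. Let p be the pumping length given by the pumping lemma.
Take w = a^p b^p c^{2p} ∈ L (with i=j=p, i+j=2p), |w| = 4p ≥ p.
Write w = xyz as guaranteed by the lemma, with |xy| ≤ p and y is nonempty.
Because |xy| ≤ p and w begins with p copies of a, we have y = a^k with 1 ≤ k ≤ p.
Consider xy^2z = a^{p+k} b^p c^{2p}. Now the a- and b-counts sum to 2p+k, but the c-count is 2p ≠ 2p+k. So xy^2z ∉ L.
This is a contradiction; hence L is not regular.

a^{p+k} b^p c^{2p}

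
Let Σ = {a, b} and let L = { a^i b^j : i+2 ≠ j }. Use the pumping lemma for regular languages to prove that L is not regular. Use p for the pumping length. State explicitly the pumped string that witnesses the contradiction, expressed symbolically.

a^{p+p!} b^{p+p!+2}

Assume L is regular; let p be its pumping constant.
Choose w = a^p b^{p+p!+2}. Since p ≠ (p+p!+2)-2 = p+p!, w ∈ L; and |w| ≥ p.
Write w = xyz as guaranteed by the lemma, with |xy| ≤ p and |y| > 0.
The first p characters of w are a's, so xy (and hence y) consists only of a's. Write y = a^k, 1 ≤ k ≤ p.
Since 1 ≤ k ≤ p, k divides p!; set t = 1 + p!/k. Then xy^t z has p + (p!/k)·k = p + p! copies of a. Now the a-count is p+p! and (b-count)-2 = (p+p!+2)-2 = p+p!, so i+2 ≠ j fails. So xy^t z = a^{p+p!} b^{p+p!+2} ∉ L.
This contradicts the pumping lemma, so L is not regular.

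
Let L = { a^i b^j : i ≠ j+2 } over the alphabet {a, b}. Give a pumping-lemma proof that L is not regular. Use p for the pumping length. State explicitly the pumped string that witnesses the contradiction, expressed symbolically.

a^{p+p!} b^{p+p!-2}

Assume L is regular. Let p be the pumping length given by the pumping lemma.
Choose w = a^p b^{p+p!-2}. Since p ≠ (p+p!-2)+2 = p+p!, w ∈ L; and |w| ≥ p.
The pumping lemma gives a decomposition w = xyz where |xy| ≤ p and |y| ≥ 1.
Since the first p symbols of w are all a's and |xy| ≤ p, y lies entirely in the leading a-block: y = a^k for some k with 1 ≤ k ≤ p.
Since 1 ≤ k ≤ p, k divides p!; set t = 1 + p!/k. Then xy^t z has p + (p!/k)·k = p + p! copies of a. Now the a-count is p+p! and (b-count)+2 = (p+p!-2)+2 = p+p!, so i ≠ j+2 fails. So xy^t z = a^{p+p!} b^{p+p!-2} ∉ L.
This contradicts the pumping lemma, so L is not regular.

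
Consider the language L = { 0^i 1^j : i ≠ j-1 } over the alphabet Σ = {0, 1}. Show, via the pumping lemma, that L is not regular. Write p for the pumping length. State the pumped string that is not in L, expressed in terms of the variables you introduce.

Toward a contradiction, assume L is regular with pumping length p.
Choose w = 0^p 1^{p+p!+1}. Since p ≠ (p+p!+1)-1 = p+p!, w ∈ L; and |w| ≥ p.
Write w = xyz as guaranteed by the lemma, with |xy| ≤ p and |y| ≥ 1.
Because |xy| ≤ p and w begins with p copies of 0, we have y = 0^k with 1 ≤ k ≤ p.
Since 1 ≤ k ≤ p, k divides p!; set t = 1 + p!/k. Then xy^t z has p + (p!/k)·k = p + p! copies of 0. Now the 0-count is p+p! and (1-count)-1 = (p+p!+1)-1 = p+p!, so i ≠ j-1 fails. So xy^t z = 0^{p+p!} 1^{p+p!+1} ∉ L.
This contradicts the pumping lemma, so L is not regular.

0^{p+p!} 1^{p+p!+1}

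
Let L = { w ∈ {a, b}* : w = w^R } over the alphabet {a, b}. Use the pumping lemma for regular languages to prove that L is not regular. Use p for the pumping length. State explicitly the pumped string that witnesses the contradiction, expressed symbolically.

Assume L is regular. Let p be the pumping length given by the pumping lemma.
Take w = a^p b a^p, a palindrome of length 2p+1 ≥ p.
Write w = xyz as guaranteed by the lemma, with |xy| ≤ p and |y| > 0.
Because |xy| ≤ p and w begins with p copies of a, we have y = a^k with 1 ≤ k ≤ p.
Pump with i = 2: xy^2z = a^{p+k} b a^p. Its reverse is a^p b a^{p+k}, which differs from xy^2z since k ≥ 1. So xy^2z is not a palindrome and xy^2z ∉ L.
This contradicts the pumping lemma, so L is not regular.

a^{p+k} b a^p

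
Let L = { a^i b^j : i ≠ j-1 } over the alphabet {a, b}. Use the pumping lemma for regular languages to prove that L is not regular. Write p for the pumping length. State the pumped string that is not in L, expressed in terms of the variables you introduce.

Assume L is regular; let p be its pumping constant.
Choose w = a^p b^{p+p!+1}. Since p ≠ (p+p!+1)-1 = p+p!, w ∈ L; and |w| ≥ p.
The pumping lemma gives a decomposition w = xyz where |xy| ≤ p and y is nonempty.
Since the first p symbols of w are all a's and |xy| ≤ p, y lies entirely in the leading a-block: y = a^k for some k with 1 ≤ k ≤ p.
Since 1 ≤ k ≤ p, k divides p!; set t = 1 + p!/k. Then xy^t z has p + (p!/k)·k = p + p! copies of a. Now the a-count is p+p! and (b-count)-1 = (p+p!+1)-1 = p+p!, so i ≠ j-1 fails. So xy^t z = a^{p+p!} b^{p+p!+1} ∉ L.
This contradicts the pumping lemma, so L is not regular.

a^{p+p!} b^{p+p!+1}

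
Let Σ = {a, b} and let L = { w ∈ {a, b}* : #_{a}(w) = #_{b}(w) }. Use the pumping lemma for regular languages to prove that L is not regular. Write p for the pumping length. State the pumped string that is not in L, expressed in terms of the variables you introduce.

a^{p+k} b^p

Suppose for contradiction that L is regular, and let p be the pumping length.
Choose w = a^p b^p ∈ L with |w| = 2p ≥ p.
The pumping lemma gives a decomposition w = xyz where |xy| ≤ p and y is nonempty.
Since the first p symbols of w are all a's and |xy| ≤ p, y lies entirely in the leading a-block: y = a^k for some k with 1 ≤ k ≤ p.
Pump with i = 2: xy^2z = a^{p+k} b^p has p+k occurrences of a but only p of b. Since k ≥ 1 the counts differ, so xy^2z ∉ L.
This is a contradiction; hence L is not regular.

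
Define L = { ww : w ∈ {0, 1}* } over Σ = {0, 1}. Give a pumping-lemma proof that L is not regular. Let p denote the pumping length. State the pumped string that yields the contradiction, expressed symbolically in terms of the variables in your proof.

0^{p+k} 1^p 0^p 1^p

Assume L is regular; let p be its pumping constant.
Take w = 0^p 1^p 0^p 1^p = uu where u = 0^p1^p; then w ∈ L and |w| = 4p ≥ p.
By the pumping lemma, w = xyz with |xy| ≤ p and |y| ≥ 1.
Since the first p symbols of w are all 0's and |xy| ≤ p, y lies entirely in the leading 0-block: y = 0^k for some k with 1 ≤ k ≤ p.
Pump with i = 2: xy^2z = 0^{p+k} 1^p 0^p 1^p, of length 4p+k. Suppose this equals vv. The string starts with 0 and ends with 1, so v does too; thus the boundary between the two copies of v is a 1→0 transition. There is exactly one such transition, at position 2p+k, so |v| = 2p+k and |vv| = 4p+2k ≠ 4p+k since k ≥ 1. So xy^2z ∉ L.
This is a contradiction; hence L is not regular.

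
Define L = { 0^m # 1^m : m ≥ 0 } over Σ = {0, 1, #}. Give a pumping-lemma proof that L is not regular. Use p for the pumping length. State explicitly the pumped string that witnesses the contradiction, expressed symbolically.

0^{p+k} # 1^p

Suppose for contradiction that L is regular, and let p be the pumping length.
Take w = 0^p # 1^p ∈ L with |w| = 2p+1 ≥ p.
The pumping lemma gives a decomposition w = xyz where |xy| ≤ p and |y| ≥ 1.
Since the first p symbols of w are all 0's and |xy| ≤ p, y lies entirely in the leading 0-block: y = 0^k for some k with 1 ≤ k ≤ p.
Pump with i = 2: xy^2z = 0^{p+k} # 1^p, which would require p+k = p. But k ≥ 1, so xy^2z ∉ L.
Contradiction. Therefore L is not regular.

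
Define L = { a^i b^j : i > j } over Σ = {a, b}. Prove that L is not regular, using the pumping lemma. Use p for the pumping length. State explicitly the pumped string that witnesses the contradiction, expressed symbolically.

a^{p+1-k} b^p

Assume L is regular; let p be its pumping constant.
Choose w = a^{p+1} b^p ∈ L, with |w| = 2p+1 ≥ p.
The pumping lemma gives a decomposition w = xyz where |xy| ≤ p and |y| > 0.
The first p characters of w are a's, so xy (and hence y) consists only of a's. Write y = a^k, 1 ≤ k ≤ p.
Consider xy^0z = xz = a^{p+1-k} b^p. Since k ≥ 1, the a-count p+1-k is at most p, so i > j fails; thus xz ∉ L.
This is a contradiction; hence L is not regular.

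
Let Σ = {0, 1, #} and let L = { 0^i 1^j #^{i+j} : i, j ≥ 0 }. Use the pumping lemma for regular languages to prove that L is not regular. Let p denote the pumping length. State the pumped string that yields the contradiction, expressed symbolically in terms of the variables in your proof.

0^{p+k} 1^p #^{2p}

Assume L is regular; let p be its pumping constant.
Take w = 0^p 1^p #^{2p} ∈ L (with i=j=p, i+j=2p), |w| = 4p ≥ p.
By the pumping lemma, w = xyz with |xy| ≤ p and |y| ≥ 1.
Because |xy| ≤ p and w begins with p copies of 0, we have y = 0^k with 1 ≤ k ≤ p.
Consider xy^2z = 0^{p+k} 1^p #^{2p}. Now the 0- and 1-counts sum to 2p+k, but the #-count is 2p ≠ 2p+k. So xy^2z ∉ L.
Contradiction. Therefore L is not regular.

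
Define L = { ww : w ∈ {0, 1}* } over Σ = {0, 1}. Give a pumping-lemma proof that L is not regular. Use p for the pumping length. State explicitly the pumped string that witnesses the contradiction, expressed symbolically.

Assume L is regular. Let p be the pumping length given by the pumping lemma.
Take w = 0^p 1^p 0^p 1^p = uu where u = 0^p1^p; then w ∈ L and |w| = 4p ≥ p.
By the pumping lemma, w = xyz with |xy| ≤ p and |y| > 0.
The first p characters of w are 0's, so xy (and hence y) consists only of 0's. Write y = 0^k, 1 ≤ k ≤ p.
Pump with i = 2: xy^2z = 0^{p+k} 1^p 0^p 1^p, of length 4p+k. Suppose this equals vv. The string starts with 0 and ends with 1, so v does too; thus the boundary between the two copies of v is a 1→0 transition. There is exactly one such transition, at position 2p+k, so |v| = 2p+k and |vv| = 4p+2k ≠ 4p+k since k ≥ 1. So xy^2z ∉ L.
This contradicts the pumping lemma, so L is not regular.

0^{p+k} 1^p 0^p 1^p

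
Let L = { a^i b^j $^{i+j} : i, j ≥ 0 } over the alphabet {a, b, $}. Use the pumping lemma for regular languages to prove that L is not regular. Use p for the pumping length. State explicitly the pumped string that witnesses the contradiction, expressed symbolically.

Toward a contradiction, assume L is regular with pumping length p.
Take w = a^p b^p $^{2p} ∈ L (with i=j=p, i+j=2p), |w| = 4p ≥ p.
Write w = xyz as guaranteed by the lemma, with |xy| ≤ p and y is nonempty.
Because |xy| ≤ p and w begins with p copies of a, we have y = a^k with 1 ≤ k ≤ p.
Consider xy^2z = a^{p+k} b^p $^{2p}. Now the a- and b-counts sum to 2p+k, but the $-count is 2p ≠ 2p+k. So xy^2z ∉ L.
This contradicts the pumping lemma, so L is not regular.

a^{p+k} b^p $^{2p}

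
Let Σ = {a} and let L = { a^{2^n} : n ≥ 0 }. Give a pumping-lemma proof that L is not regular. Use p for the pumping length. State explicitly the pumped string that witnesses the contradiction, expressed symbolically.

a^{2^p+k}

Toward a contradiction, assume L is regular with pumping length p.
Take w = a^{2^p} ∈ L with |w| = 2^p ≥ p.
Write w = xyz as guaranteed by the lemma, with |xy| ≤ p and |y| ≥ 1.
Then y = a^k for some k with 1 ≤ k ≤ p.
Pump with i = 2: xy^2z = a^{2^p+k}. Since 1 ≤ k ≤ p < 2^p, we have 2^p < 2^p+k < 2^{p+1}, so 2^p+k is not a power of 2. So xy^2z ∉ L.
This is a contradiction; hence L is not regular.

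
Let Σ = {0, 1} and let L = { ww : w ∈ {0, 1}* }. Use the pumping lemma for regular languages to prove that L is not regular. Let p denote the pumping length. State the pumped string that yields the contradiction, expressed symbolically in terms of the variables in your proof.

0^{p+k} 1^p 0^p 1^p

Toward a contradiction, assume L is regular with pumping length p.
Take w = 0^p 1^p 0^p 1^p = uu where u = 0^p1^p; then w ∈ L and |w| = 4p ≥ p.
Write w = xyz as guaranteed by the lemma, with |xy| ≤ p and |y| ≥ 1.
Since the first p symbols of w are all 0's and |xy| ≤ p, y lies entirely in the leading 0-block: y = 0^k for some k with 1 ≤ k ≤ p.
Pump with i = 2: xy^2z = 0^{p+k} 1^p 0^p 1^p, of length 4p+k. Suppose this equals vv. The string starts with 0 and ends with 1, so v does too; thus the boundary between the two copies of v is a 1→0 transition. There is exactly one such transition, at position 2p+k, so |v| = 2p+k and |vv| = 4p+2k ≠ 4p+k since k ≥ 1. So xy^2z ∉ L.
This is a contradiction; hence L is not regular.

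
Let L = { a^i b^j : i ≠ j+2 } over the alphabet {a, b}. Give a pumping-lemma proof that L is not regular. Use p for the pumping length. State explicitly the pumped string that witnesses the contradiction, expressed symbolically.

Assume L is regular. Let p be the pumping length given by the pumping lemma.
Choose w = a^p b^{p+p!-2}. Since p ≠ (p+p!-2)+2 = p+p!, w ∈ L; and |w| ≥ p.
Write w = xyz as guaranteed by the lemma, with |xy| ≤ p and y is nonempty.
Since the first p symbols of w are all a's and |xy| ≤ p, y lies entirely in the leading a-block: y = a^k for some k with 1 ≤ k ≤ p.
Since 1 ≤ k ≤ p, k divides p!; set t = 1 + p!/k. Then xy^t z has p + (p!/k)·k = p + p! copies of a. Now the a-count is p+p! and (b-count)+2 = (p+p!-2)+2 = p+p!, so i ≠ j+2 fails. So xy^t z = a^{p+p!} b^{p+p!-2} ∉ L.
Contradiction. Therefore L is not regular.

a^{p+p!} b^{p+p!-2}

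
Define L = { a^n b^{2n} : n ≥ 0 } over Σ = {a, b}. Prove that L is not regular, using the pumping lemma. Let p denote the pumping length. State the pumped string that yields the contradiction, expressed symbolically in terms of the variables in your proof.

a^{p+k} b^{2p}

Assume L is regular; let p be its pumping constant.
Let w = a^p b^{2p} ∈ L; note |w| = 3p ≥ p.
Write w = xyz as guaranteed by the lemma, with |xy| ≤ p and |y| ≥ 1.
Because |xy| ≤ p and w begins with p copies of a, we have y = a^k with 1 ≤ k ≤ p.
Pump with i = 2: xy^2z = a^{p+k} b^{2p}. For this to lie in L we would need 2p = 2(p+k), which forces k = 0. But k ≥ 1, so xy^2z ∉ L.
Contradiction. Therefore L is not regular.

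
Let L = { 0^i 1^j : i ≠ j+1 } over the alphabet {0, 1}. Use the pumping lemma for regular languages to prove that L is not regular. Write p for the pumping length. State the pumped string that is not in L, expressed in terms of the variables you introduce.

0^{p+p!} 1^{p+p!-1}

Assume L is regular. Let p be the pumping length given by the pumping lemma.
Choose w = 0^p 1^{p+p!-1}. Since p ≠ (p+p!-1)+1 = p+p!, w ∈ L; and |w| ≥ p.
By the pumping lemma, w = xyz with |xy| ≤ p and |y| > 0.
Because |xy| ≤ p and w begins with p copies of 0, we have y = 0^k with 1 ≤ k ≤ p.
Since 1 ≤ k ≤ p, k divides p!; set t = 1 + p!/k. Then xy^t z has p + (p!/k)·k = p + p! copies of 0. Now the 0-count is p+p! and (1-count)+1 = (p+p!-1)+1 = p+p!, so i ≠ j+1 fails. So xy^t z = 0^{p+p!} 1^{p+p!-1} ∉ L.
This is a contradiction; hence L is not regular.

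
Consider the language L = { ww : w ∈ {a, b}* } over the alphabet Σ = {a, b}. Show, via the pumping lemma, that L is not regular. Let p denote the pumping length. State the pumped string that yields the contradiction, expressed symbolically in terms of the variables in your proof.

Suppose for contradiction that L is regular, and let p be the pumping length.
Take w = a^p b^p a^p b^p = uu where u = a^pb^p; then w ∈ L and |w| = 4p ≥ p.
The pumping lemma gives a decomposition w = xyz where |xy| ≤ p and |y| > 0.
Since the first p symbols of w are all a's and |xy| ≤ p, y lies entirely in the leading a-block: y = a^k for some k with 1 ≤ k ≤ p.
Pump with i = 2: xy^2z = a^{p+k} b^p a^p b^p, of length 4p+k. Suppose this equals vv. The string starts with a and ends with b, so v does too; thus the boundary between the two copies of v is a b→a transition. There is exactly one such transition, at position 2p+k, so |v| = 2p+k and |vv| = 4p+2k ≠ 4p+k since k ≥ 1. So xy^2z ∉ L.
This contradicts the pumping lemma, so L is not regular.

a^{p+k} b^p a^p b^p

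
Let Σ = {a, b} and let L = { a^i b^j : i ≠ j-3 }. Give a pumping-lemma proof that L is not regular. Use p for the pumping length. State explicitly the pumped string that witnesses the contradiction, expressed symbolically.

Toward a contradiction, assume L is regular with pumping length p.
Choose w = a^p b^{p+p!+3}. Since p ≠ (p+p!+3)-3 = p+p!, w ∈ L; and |w| ≥ p.
By the pumping lemma, w = xyz with |xy| ≤ p and y is nonempty.
Since the first p symbols of w are all a's and |xy| ≤ p, y lies entirely in the leading a-block: y = a^k for some k with 1 ≤ k ≤ p.
Since 1 ≤ k ≤ p, k divides p!; set t = 1 + p!/k. Then xy^t z has p + (p!/k)·k = p + p! copies of a. Now the a-count is p+p! and (b-count)-3 = (p+p!+3)-3 = p+p!, so i ≠ j-3 fails. So xy^t z = a^{p+p!} b^{p+p!+3} ∉ L.
This contradicts the pumping lemma, so L is not regular.

a^{p+p!} b^{p+p!+3}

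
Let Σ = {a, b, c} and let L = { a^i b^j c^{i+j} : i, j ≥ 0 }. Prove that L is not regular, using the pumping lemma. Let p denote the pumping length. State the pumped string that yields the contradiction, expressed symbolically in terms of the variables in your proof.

Assume L is regular; let p be its pumping constant.
Take w = a^p b^p c^{2p} ∈ L (with i=j=p, i+j=2p), |w| = 4p ≥ p.
The pumping lemma gives a decomposition w = xyz where |xy| ≤ p and |y| > 0.
Since the first p symbols of w are all a's and |xy| ≤ p, y lies entirely in the leading a-block: y = a^k for some k with 1 ≤ k ≤ p.
Consider xy^2z = a^{p+k} b^p c^{2p}. Now the a- and b-counts sum to 2p+k, but the c-count is 2p ≠ 2p+k. So xy^2z ∉ L.
This contradicts the pumping lemma, so L is not regular.

a^{p+k} b^p c^{2p}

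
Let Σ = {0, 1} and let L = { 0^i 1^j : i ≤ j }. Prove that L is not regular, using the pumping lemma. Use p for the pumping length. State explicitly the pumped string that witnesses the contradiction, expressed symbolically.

Assume L is regular. Let p be the pumping length given by the pumping lemma.
Choose w = 0^p 1^p ∈ L, with |w| = 2p ≥ p.
By the pumping lemma, w = xyz with |xy| ≤ p and |y| ≥ 1.
The first p characters of w are 0's, so xy (and hence y) consists only of 0's. Write y = 0^k, 1 ≤ k ≤ p.
Consider xy^2z = 0^{p+k} 1^p. Since k ≥ 1, the 0-count p+k exceeds the 1-count p, so i ≤ j fails; thus xy^2z ∉ L.
This contradicts the pumping lemma, so L is not regular.

0^{p+k} 1^p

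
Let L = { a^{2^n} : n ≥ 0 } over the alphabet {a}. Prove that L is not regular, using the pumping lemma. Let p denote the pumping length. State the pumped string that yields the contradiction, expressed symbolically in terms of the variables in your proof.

a^{2^p+k}

Suppose for contradiction that L is regular, and let p be the pumping length.
Take w = a^{2^p} ∈ L with |w| = 2^p ≥ p.
Write w = xyz as guaranteed by the lemma, with |xy| ≤ p and y is nonempty.
Then y = a^k for some k with 1 ≤ k ≤ p.
Pump with i = 2: xy^2z = a^{2^p+k}. Since 1 ≤ k ≤ p < 2^p, we have 2^p < 2^p+k < 2^{p+1}, so 2^p+k is not a power of 2. So xy^2z ∉ L.
This is a contradiction; hence L is not regular.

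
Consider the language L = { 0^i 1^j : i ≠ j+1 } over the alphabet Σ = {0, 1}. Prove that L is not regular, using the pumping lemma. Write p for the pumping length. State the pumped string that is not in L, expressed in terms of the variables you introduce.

Assume L is regular. Let p be the pumping length given by the pumping lemma.
Choose w = 0^p 1^{p+p!-1}. Since p ≠ (p+p!-1)+1 = p+p!, w ∈ L; and |w| ≥ p.
By the pumping lemma, w = xyz with |xy| ≤ p and |y| ≥ 1.
Since the first p symbols of w are all 0's and |xy| ≤ p, y lies entirely in the leading 0-block: y = 0^k for some k with 1 ≤ k ≤ p.
Since 1 ≤ k ≤ p, k divides p!; set t = 1 + p!/k. Then xy^t z has p + (p!/k)·k = p + p! copies of 0. Now the 0-count is p+p! and (1-count)+1 = (p+p!-1)+1 = p+p!, so i ≠ j+1 fails. So xy^t z = 0^{p+p!} 1^{p+p!-1} ∉ L.
Contradiction. Therefore L is not regular.

0^{p+p!} 1^{p+p!-1}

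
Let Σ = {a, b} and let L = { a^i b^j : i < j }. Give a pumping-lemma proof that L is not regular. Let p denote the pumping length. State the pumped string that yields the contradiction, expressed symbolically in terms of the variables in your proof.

a^{p+k} b^{p+1}

Suppose for contradiction that L is regular, and let p be the pumping length.
Choose w = a^p b^{p+1} ∈ L, with |w| = 2p+1 ≥ p.
By the pumping lemma, w = xyz with |xy| ≤ p and |y| ≥ 1.
Since the first p symbols of w are all a's and |xy| ≤ p, y lies entirely in the leading a-block: y = a^k for some k with 1 ≤ k ≤ p.
Consider xy^2z = a^{p+k} b^{p+1}. Since k ≥ 1, the a-count p+k is at least p+1, so i < j fails; thus xy^2z ∉ L.
Contradiction. Therefore L is not regular.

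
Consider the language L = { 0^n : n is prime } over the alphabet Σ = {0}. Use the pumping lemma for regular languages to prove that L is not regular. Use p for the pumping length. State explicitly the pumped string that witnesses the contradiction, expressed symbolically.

Assume L is regular; let p be its pumping constant.
Let q be a prime with q ≥ p+2 (infinitely many primes exist), and take w = 0^q ∈ L with |w| = q ≥ p.
The pumping lemma gives a decomposition w = xyz where |xy| ≤ p and |y| ≥ 1.
Then y = 0^k for some k with 1 ≤ k ≤ p.
Since 1 ≤ k ≤ p, |xz| = q-k. Pump with i = q+1: |xy^{q+1}z| = (q-k)+(q+1)k = q+qk = q(1+k), which is composite (both factors ≥ 2). So xy^{q+1}z = 0^{q(1+k)} ∉ L.
This contradicts the pumping lemma, so L is not regular.

0^{q(1+k)}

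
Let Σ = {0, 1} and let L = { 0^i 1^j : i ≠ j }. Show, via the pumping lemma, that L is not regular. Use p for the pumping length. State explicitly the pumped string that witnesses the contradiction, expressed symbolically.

0^{p+p!} 1^{p+p!}

Toward a contradiction, assume L is regular with pumping length p.
Choose w = 0^p 1^{p+p!}. Since p ≠ p+p!, w ∈ L; and |w| ≥ p.
Write w = xyz as guaranteed by the lemma, with |xy| ≤ p and y is nonempty.
The first p characters of w are 0's, so xy (and hence y) consists only of 0's. Write y = 0^k, 1 ≤ k ≤ p.
Since 1 ≤ k ≤ p, k divides p!; set t = 1 + p!/k. Then xy^t z has p + (p!/k)·k = p + p! copies of 0. Now the 0-count equals the 1-count, so i ≠ j fails. So xy^t z = 0^{p+p!} 1^{p+p!} ∉ L.
Contradiction. Therefore L is not regular.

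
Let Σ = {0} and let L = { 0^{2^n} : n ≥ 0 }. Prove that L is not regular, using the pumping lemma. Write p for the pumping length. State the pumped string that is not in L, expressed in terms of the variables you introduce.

0^{2^p+k}

Suppose for contradiction that L is regular, and let p be the pumping length.
Take w = 0^{2^p} ∈ L with |w| = 2^p ≥ p.
By the pumping lemma, w = xyz with |xy| ≤ p and |y| ≥ 1.
Then y = 0^k for some k with 1 ≤ k ≤ p.
Pump with i = 2: xy^2z = 0^{2^p+k}. Since 1 ≤ k ≤ p < 2^p, we have 2^p < 2^p+k < 2^{p+1}, so 2^p+k is not a power of 2. So xy^2z ∉ L.
This contradicts the pumping lemma, so L is not regular.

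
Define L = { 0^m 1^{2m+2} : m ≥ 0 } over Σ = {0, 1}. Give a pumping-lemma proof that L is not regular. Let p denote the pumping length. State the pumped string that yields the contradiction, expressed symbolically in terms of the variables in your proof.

0^{p+k} 1^{2p+2}

Assume L is regular. Let p be the pumping length given by the pumping lemma.
Let w = 0^p 1^{2p+2} ∈ L; note |w| = 3p+2 ≥ p.
The pumping lemma gives a decomposition w = xyz where |xy| ≤ p and |y| ≥ 1.
Because |xy| ≤ p and w begins with p copies of 0, we have y = 0^k with 1 ≤ k ≤ p.
Pump with i = 2: xy^2z = 0^{p+k} 1^{2p+2}. For this to lie in L we would need 2p+2 = 2(p+k)+2, which forces k = 0. But k ≥ 1, so xy^2z ∉ L.
Contradiction. Therefore L is not regular.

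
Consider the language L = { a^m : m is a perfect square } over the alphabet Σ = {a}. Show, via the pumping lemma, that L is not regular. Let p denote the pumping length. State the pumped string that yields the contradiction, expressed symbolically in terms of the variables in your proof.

a^{p²+k}

Assume L is regular; let p be its pumping constant.
Take w = a^{p²} ∈ L with |w| = p² ≥ p.
By the pumping lemma, w = xyz with |xy| ≤ p and |y| ≥ 1.
Then y = a^k for some k with 1 ≤ k ≤ p.
Pump with i = 2: xy^2z = a^{p²+k}. Since 1 ≤ k ≤ p, p² < p²+k ≤ p²+p < (p+1)², so p²+k lies strictly between consecutive squares and is not a perfect square. So xy^2z ∉ L.
This contradicts the pumping lemma, so L is not regular.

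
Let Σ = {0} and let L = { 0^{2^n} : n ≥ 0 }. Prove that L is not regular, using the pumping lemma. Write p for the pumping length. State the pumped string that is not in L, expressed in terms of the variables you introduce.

Toward a contradiction, assume L is regular with pumping length p.
Take w = 0^{2^p} ∈ L with |w| = 2^p ≥ p.
The pumping lemma gives a decomposition w = xyz where |xy| ≤ p and y is nonempty.
Then y = 0^k for some k with 1 ≤ k ≤ p.
Pump with i = 2: xy^2z = 0^{2^p+k}. Since 1 ≤ k ≤ p < 2^p, we have 2^p < 2^p+k < 2^{p+1}, so 2^p+k is not a power of 2. So xy^2z ∉ L.
This contradicts the pumping lemma, so L is not regular.

0^{2^p+k}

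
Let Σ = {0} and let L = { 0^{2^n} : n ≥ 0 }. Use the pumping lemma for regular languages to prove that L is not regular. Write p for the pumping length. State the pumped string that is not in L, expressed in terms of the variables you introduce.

Assume L is regular; let p be its pumping constant.
Take w = 0^{2^p} ∈ L with |w| = 2^p ≥ p.
The pumping lemma gives a decomposition w = xyz where |xy| ≤ p and y is nonempty.
Then y = 0^k for some k with 1 ≤ k ≤ p.
Pump with i = 2: xy^2z = 0^{2^p+k}. Since 1 ≤ k ≤ p < 2^p, we have 2^p < 2^p+k < 2^{p+1}, so 2^p+k is not a power of 2. So xy^2z ∉ L.
This contradicts the pumping lemma, so L is not regular.

0^{2^p+k}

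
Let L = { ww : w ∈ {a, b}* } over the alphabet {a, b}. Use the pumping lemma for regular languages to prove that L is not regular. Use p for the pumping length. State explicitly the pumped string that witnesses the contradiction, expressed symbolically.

a^{p+k} b^p a^p b^p

Suppose for contradiction that L is regular, and let p be the pumping length.
Take w = a^p b^p a^p b^p = uu where u = a^pb^p; then w ∈ L and |w| = 4p ≥ p.
Write w = xyz as guaranteed by the lemma, with |xy| ≤ p and |y| > 0.
Since the first p symbols of w are all a's and |xy| ≤ p, y lies entirely in the leading a-block: y = a^k for some k with 1 ≤ k ≤ p.
Pump with i = 2: xy^2z = a^{p+k} b^p a^p b^p, of length 4p+k. Suppose this equals vv. The string starts with a and ends with b, so v does too; thus the boundary between the two copies of v is a b→a transition. There is exactly one such transition, at position 2p+k, so |v| = 2p+k and |vv| = 4p+2k ≠ 4p+k since k ≥ 1. So xy^2z ∉ L.
Contradiction. Therefore L is not regular.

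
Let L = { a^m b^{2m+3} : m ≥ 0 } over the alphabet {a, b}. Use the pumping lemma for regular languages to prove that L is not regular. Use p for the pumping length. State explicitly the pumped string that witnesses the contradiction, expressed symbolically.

a^{p+k} b^{2p+3}

Assume L is regular. Let p be the pumping length given by the pumping lemma.
Choose w = a^p b^{2p+3}, which is in L with |w| = 3p+3 ≥ p.
By the pumping lemma, w = xyz with |xy| ≤ p and |y| > 0.
Since the first p symbols of w are all a's and |xy| ≤ p, y lies entirely in the leading a-block: y = a^k for some k with 1 ≤ k ≤ p.
Pump with i = 2: xy^2z = a^{p+k} b^{2p+3}. For this to lie in L we would need 2p+3 = 2(p+k)+3, which forces k = 0. But k ≥ 1, so xy^2z ∉ L.
This contradicts the pumping lemma, so L is not regular.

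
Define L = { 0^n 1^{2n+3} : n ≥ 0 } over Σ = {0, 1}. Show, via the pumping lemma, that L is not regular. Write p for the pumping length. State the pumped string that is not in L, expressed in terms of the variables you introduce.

0^{p+k} 1^{2p+3}

Assume L is regular. Let p be the pumping length given by the pumping lemma.
Take w = 0^p 1^{2p+3}. Then w ∈ L and |w| = 3p+3 ≥ p.
The pumping lemma gives a decomposition w = xyz where |xy| ≤ p and |y| > 0.
The first p characters of w are 0's, so xy (and hence y) consists only of 0's. Write y = 0^k, 1 ≤ k ≤ p.
Pump with i = 2: xy^2z = 0^{p+k} 1^{2p+3}. For this to lie in L we would need 2p+3 = 2(p+k)+3, which forces k = 0. But k ≥ 1, so xy^2z ∉ L.
Contradiction. Therefore L is not regular.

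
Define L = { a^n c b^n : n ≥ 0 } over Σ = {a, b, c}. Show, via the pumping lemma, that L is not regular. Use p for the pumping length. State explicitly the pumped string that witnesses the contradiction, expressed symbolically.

Assume L is regular; let p be its pumping constant.
Take w = a^p c b^p ∈ L with |w| = 2p+1 ≥ p.
The pumping lemma gives a decomposition w = xyz where |xy| ≤ p and y is nonempty.
The first p characters of w are a's, so xy (and hence y) consists only of a's. Write y = a^k, 1 ≤ k ≤ p.
Pump with i = 2: xy^2z = a^{p+k} c b^p, which would require p+k = p. But k ≥ 1, so xy^2z ∉ L.
This is a contradiction; hence L is not regular.

a^{p+k} c b^p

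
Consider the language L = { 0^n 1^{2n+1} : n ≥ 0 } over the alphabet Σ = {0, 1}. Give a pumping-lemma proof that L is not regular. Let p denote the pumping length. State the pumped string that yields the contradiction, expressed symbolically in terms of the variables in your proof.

0^{p+k} 1^{2p+1}

Assume L is regular. Let p be the pumping length given by the pumping lemma.
Choose w = 0^p 1^{2p+1}, which is in L with |w| = 3p+1 ≥ p.
The pumping lemma gives a decomposition w = xyz where |xy| ≤ p and |y| > 0.
The first p characters of w are 0's, so xy (and hence y) consists only of 0's. Write y = 0^k, 1 ≤ k ≤ p.
Pump with i = 2: xy^2z = 0^{p+k} 1^{2p+1}. For this to lie in L we would need 2p+1 = 2(p+k)+1, which forces k = 0. But k ≥ 1, so xy^2z ∉ L.
This is a contradiction; hence L is not regular.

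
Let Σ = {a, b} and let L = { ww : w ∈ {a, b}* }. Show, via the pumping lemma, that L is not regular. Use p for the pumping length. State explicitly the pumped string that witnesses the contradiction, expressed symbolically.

a^{p+k} b^p a^p b^p

Suppose for contradiction that L is regular, and let p be the pumping length.
Take w = a^p b^p a^p b^p = uu where u = a^pb^p; then w ∈ L and |w| = 4p ≥ p.
Write w = xyz as guaranteed by the lemma, with |xy| ≤ p and y is nonempty.
Because |xy| ≤ p and w begins with p copies of a, we have y = a^k with 1 ≤ k ≤ p.
Pump with i = 2: xy^2z = a^{p+k} b^p a^p b^p, of length 4p+k. Suppose this equals vv. The string starts with a and ends with b, so v does too; thus the boundary between the two copies of v is a b→a transition. There is exactly one such transition, at position 2p+k, so |v| = 2p+k and |vv| = 4p+2k ≠ 4p+k since k ≥ 1. So xy^2z ∉ L.
This contradicts the pumping lemma, so L is not regular.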